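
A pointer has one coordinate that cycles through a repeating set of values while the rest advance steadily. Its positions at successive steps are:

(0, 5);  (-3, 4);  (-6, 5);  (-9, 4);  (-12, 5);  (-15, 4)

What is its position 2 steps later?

The first coordinate changes by -3 each step, so at step 7 it is 0 + 7·(-3) = -21.
The second coordinate repeats the cycle [5, 4] with period 2; step 7 mod 2 = 1, giving 4.

(-21, 4)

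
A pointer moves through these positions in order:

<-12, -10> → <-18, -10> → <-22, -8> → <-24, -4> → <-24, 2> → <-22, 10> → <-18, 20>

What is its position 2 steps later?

First differences are <-6, +0>, <-4, +2>, <-2, +4>, <+0, +6>, <+2, +8>, <+4, +10>; their common second difference is <+2, +2> (constant acceleration).
step 7: <-18, 20> + <+6, +12> → <-12, 32>
step 8: <-12, 32> + <+8, +14> → <-4, 46>

<-4, 46>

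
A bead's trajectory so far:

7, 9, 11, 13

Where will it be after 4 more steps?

21

Constant displacement of +2 per step.
step 4: 13 + 2 → 15
step 5: 15 + 2 → 17
step 6: 17 + 2 → 19
step 7: 19 + 2 → 21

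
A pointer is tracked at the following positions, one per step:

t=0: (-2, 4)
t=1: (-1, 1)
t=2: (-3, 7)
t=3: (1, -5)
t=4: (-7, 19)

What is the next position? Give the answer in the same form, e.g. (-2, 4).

The jumps are (+1, -3), (-2, +6), (+4, -12), (-8, +24) — a geometric progression with ratio -2.
step 5: (-7, 19) + (+16, -48) → (9, -29)

(9, -29)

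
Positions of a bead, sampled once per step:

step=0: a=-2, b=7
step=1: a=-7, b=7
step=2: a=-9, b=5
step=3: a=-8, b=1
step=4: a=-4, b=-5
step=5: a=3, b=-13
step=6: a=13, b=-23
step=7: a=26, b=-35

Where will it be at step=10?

Successive displacements: (-5,+0), (-2,-2), (+1,-4), (+4,-6), (+7,-8), (+10,-10), (+13,-12) — each changes by (+3,-2).
step 8: a=26, b=-35 + (+16,-14) → a=42, b=-49
step 9: a=42, b=-49 + (+19,-16) → a=61, b=-65
step 10: a=61, b=-65 + (+22,-18) → a=83, b=-83

a=83, b=-83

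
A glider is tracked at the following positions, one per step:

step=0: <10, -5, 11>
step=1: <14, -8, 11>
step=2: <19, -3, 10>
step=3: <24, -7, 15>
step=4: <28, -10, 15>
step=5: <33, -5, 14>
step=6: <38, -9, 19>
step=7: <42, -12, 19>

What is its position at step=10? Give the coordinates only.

Step-to-step displacements: <+4, -3, +0>, <+5, +5, -1>, <+5, -4, +5>, <+4, -3, +0>, <+5, +5, -1>, <+5, -4, +5>, <+4, -3, +0> — a repeating cycle of length 3.
step 8: apply <+5, +5, -1> → <47, -7, 18>
step 9: apply <+5, -4, +5> → <52, -11, 23>
step 10: apply <+4, -3, +0> → <56, -14, 23>

<56, -14, 23>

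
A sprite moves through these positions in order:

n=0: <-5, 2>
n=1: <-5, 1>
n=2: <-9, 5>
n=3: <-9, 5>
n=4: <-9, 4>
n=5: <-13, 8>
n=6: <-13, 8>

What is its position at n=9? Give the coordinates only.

The moves between consecutive positions are <+0, -1>, <-4, +4>, <+0, +0>, <+0, -1>, <-4, +4>, <+0, +0>; they repeat the 3-cycle [<+0, -1>, <-4, +4>, <+0, +0>].
step 7: apply <+0, -1> → <-13, 7>
step 8: apply <-4, +4> → <-17, 11>
step 9: apply <+0, +0> → <-17, 11>

<-17, 11>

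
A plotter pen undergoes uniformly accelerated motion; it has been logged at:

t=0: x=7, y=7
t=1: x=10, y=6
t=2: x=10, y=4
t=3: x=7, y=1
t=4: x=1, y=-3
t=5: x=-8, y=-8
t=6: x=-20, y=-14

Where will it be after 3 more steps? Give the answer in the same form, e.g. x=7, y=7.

x=-74, y=-38

Successive displacements: (+3,-1), (+0,-2), (-3,-3), (-6,-4), (-9,-5), (-12,-6) — each changes by (-3,-1).
step 7: x=-20, y=-14 + (-15,-7) → x=-35, y=-21
step 8: x=-35, y=-21 + (-18,-8) → x=-53, y=-29
step 9: x=-53, y=-29 + (-21,-9) → x=-74, y=-38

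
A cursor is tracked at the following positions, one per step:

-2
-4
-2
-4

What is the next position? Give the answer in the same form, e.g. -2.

Step-to-step displacements: -2, +2, -2; each is -1× the previous.
step 4: -4 + 2 → -2

-2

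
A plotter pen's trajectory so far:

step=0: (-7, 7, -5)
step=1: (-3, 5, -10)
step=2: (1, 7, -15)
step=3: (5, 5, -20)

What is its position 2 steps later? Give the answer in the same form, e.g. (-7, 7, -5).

(13, 5, -30)

The first coordinate changes by +4 each step, so at step 5 it is -7 + 5·(4) = 13.
The second coordinate repeats the cycle [7, 5] with period 2; step 5 mod 2 = 1, giving 5.
The third coordinate changes by -5 each step, so at step 5 it is -5 + 5·(-5) = -30.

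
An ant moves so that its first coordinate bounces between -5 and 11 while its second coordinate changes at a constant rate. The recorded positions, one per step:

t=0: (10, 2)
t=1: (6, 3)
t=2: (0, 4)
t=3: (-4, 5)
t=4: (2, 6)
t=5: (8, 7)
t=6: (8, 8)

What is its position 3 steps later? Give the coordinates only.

The first coordinate travels 6 per step and bounces off the walls at -5 and 11.
  step 7: 8 → 2
  step 8: 2 → -4
  step 9: -4 → 0
The second coordinate changes by +1 each step: at step 9 it is 11.

(0, 11)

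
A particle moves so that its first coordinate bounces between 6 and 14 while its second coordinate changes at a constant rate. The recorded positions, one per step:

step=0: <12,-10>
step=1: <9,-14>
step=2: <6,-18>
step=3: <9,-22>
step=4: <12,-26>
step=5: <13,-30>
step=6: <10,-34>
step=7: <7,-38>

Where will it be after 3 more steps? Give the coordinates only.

<14,-50>

The first coordinate reflects between 6 and 14, moving 3 per step.
  step 8: 7 → 8
  step 9: 8 → 11
  step 10: 11 → 14
The second coordinate changes by -4 each step: at step 10 it is -50.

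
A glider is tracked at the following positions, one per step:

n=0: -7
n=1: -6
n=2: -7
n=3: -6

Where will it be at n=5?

Step-to-step displacements: +1, -1, +1; each is -1× the previous.
step 4: -6 − 1 → -7
step 5: -7 + 1 → -6

-6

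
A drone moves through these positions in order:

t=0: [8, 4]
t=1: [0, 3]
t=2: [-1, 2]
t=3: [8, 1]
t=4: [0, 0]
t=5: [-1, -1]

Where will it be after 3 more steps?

The first coordinate repeats the cycle [8, 0, -1] with period 3; step 8 mod 3 = 2, giving -1.
The second coordinate changes by -1 each step, so at step 8 it is 4 + 8·(-1) = -4.

[-1, -4]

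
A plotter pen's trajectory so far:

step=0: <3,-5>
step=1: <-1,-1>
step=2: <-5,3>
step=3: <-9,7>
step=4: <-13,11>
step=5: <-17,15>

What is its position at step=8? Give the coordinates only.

Constant displacement of <-4,+4> per step.
step 6: <-17,15> + <-4,+4> → <-21,19>
step 7: <-21,19> + <-4,+4> → <-25,23>
step 8: <-25,23> + <-4,+4> → <-29,27>

<-29,27>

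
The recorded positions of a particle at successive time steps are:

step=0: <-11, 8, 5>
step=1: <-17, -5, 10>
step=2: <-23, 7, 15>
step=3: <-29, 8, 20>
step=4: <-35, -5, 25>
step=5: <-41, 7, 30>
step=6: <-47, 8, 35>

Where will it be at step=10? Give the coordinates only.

First: linear, -6 per step → -71 at step 10.
Second: cycles through 8, -5, 7 every 3 steps. Step 10 lands at position 1 of the cycle → -5.
Third: linear, +5 per step → 55 at step 10.

<-71, -5, 55>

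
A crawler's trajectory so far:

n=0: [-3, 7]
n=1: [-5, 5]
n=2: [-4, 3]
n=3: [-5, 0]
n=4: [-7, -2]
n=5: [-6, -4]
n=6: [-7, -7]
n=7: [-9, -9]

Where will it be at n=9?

Differencing gives [-2, -2], [+1, -2], [-1, -3], [-2, -2], [+1, -2], [-1, -3], [-2, -2]. This is the pattern [-2, -2], [+1, -2], [-1, -3] repeated.
step 8: apply [+1, -2] → [-8, -11]
step 9: apply [-1, -3] → [-9, -14]

[-9, -14]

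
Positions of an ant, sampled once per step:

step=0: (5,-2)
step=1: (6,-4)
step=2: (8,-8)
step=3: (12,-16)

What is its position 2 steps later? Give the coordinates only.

Step-to-step displacements: (+1,-2), (+2,-4), (+4,-8); each is 2× the previous.
step 4: (12,-16) + (+8,-16) → (20,-32)
step 5: (20,-32) + (+16,-32) → (36,-64)

(36,-64)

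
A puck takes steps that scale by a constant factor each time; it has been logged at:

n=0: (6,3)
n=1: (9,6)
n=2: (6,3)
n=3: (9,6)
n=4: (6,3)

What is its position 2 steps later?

The jumps are (+3,+3), (-3,-3), (+3,+3), (-3,-3) — a geometric progression with ratio -1.
step 5: (6,3) + (+3,+3) → (9,6)
step 6: (9,6) + (-3,-3) → (6,3)

(6,3)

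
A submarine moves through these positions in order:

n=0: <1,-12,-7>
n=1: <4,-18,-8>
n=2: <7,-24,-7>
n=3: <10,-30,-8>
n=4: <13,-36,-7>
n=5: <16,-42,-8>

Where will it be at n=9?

<28,-66,-8>

First: linear, +3 per step → 28 at step 9.
Second: linear, -6 per step → -66 at step 9.
Third: cycles through -7, -8 every 2 steps. Step 9 lands at position 1 of the cycle → -8.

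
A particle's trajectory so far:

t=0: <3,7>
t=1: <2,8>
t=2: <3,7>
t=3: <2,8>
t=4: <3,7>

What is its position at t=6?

Step-to-step displacements: <-1,+1>, <+1,-1>, <-1,+1>, <+1,-1>; each is -1× the previous.
step 5: <3,7> + <-1,+1> → <2,8>
step 6: <2,8> + <+1,-1> → <3,7>

<3,7>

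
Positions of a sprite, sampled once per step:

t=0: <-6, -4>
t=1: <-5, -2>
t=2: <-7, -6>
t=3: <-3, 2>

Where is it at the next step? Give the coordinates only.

<-11, -14>

Consecutive displacements <+1, +2>, <-2, -4>, <+4, +8> scale by a factor of -2 each step.
step 4: <-3, 2> + <-8, -16> → <-11, -14>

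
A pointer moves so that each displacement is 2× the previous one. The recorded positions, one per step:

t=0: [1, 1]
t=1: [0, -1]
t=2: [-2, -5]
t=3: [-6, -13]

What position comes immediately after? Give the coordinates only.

The jumps are [-1, -2], [-2, -4], [-4, -8] — a geometric progression with ratio 2.
step 4: [-6, -13] + [-8, -16] → [-14, -29]

[-14, -29]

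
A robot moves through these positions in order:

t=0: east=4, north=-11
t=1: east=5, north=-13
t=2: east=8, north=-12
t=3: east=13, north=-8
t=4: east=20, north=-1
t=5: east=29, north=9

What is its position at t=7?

east=53, north=38

First differences are (+1, -2), (+3, +1), (+5, +4), (+7, +7), (+9, +10); their common second difference is (+2, +3) (constant acceleration).
step 6: east=29, north=9 + (+11, +13) → east=40, north=22
step 7: east=40, north=22 + (+13, +16) → east=53, north=38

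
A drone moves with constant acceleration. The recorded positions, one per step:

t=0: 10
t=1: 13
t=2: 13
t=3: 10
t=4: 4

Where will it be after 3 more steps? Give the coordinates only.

-32

First differences are +3, +0, -3, -6; their common second difference is -3 (constant acceleration).
step 5: 4 − 9 → -5
step 6: -5 − 12 → -17
step 7: -17 − 15 → -32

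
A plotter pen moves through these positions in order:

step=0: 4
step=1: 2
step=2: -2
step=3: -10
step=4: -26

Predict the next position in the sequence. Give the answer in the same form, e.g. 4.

The jumps are -2, -4, -8, -16 — a geometric progression with ratio 2.
step 5: -26 − 32 → -58

-58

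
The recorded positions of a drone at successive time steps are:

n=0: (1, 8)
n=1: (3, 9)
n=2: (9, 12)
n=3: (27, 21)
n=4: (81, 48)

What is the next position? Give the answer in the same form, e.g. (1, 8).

(243, 129)

The jumps are (+2, +1), (+6, +3), (+18, +9), (+54, +27) — a geometric progression with ratio 3.
step 5: (81, 48) + (+162, +81) → (243, 129)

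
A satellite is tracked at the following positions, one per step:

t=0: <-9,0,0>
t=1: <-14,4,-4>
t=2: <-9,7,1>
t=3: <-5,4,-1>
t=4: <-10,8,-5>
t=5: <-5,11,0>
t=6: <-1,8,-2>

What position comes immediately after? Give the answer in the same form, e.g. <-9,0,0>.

Differencing gives <-5,+4,-4>, <+5,+3,+5>, <+4,-3,-2>, <-5,+4,-4>, <+5,+3,+5>, <+4,-3,-2>. This is the pattern <-5,+4,-4>, <+5,+3,+5>, <+4,-3,-2> repeated.
step 7: apply <-5,+4,-4> → <-6,12,-6>

<-6,12,-6>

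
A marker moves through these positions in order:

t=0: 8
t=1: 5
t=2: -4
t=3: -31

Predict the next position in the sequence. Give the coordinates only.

The jumps are -3, -9, -27 — a geometric progression with ratio 3.
step 4: -31 − 81 → -112

-112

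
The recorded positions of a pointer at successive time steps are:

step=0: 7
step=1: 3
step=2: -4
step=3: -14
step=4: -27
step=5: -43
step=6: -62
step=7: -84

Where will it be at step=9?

-137

Successive displacements: -4, -7, -10, -13, -16, -19, -22 — each changes by -3.
step 8: -84 − 25 → -109
step 9: -109 − 28 → -137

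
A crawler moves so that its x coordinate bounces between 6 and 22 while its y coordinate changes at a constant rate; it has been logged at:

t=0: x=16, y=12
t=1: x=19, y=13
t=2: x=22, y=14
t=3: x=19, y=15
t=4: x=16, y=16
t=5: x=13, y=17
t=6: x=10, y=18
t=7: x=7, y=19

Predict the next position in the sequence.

x=8, y=20

The x coordinate travels 3 per step and bounces off the walls at 6 and 22.
  step 8: 7 → 8
The y coordinate changes by +1 each step: at step 8 it is 20.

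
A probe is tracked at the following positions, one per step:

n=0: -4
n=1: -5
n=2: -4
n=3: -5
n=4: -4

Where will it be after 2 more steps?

-4

The jumps are -1, +1, -1, +1 — a geometric progression with ratio -1.
step 5: -4 − 1 → -5
step 6: -5 + 1 → -4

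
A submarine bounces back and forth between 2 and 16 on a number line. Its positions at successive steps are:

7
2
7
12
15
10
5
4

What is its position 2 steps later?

The value reflects between 2 and 16, moving 5 per step.
  step 8: 4 → 9
  step 9: 9 → 14

14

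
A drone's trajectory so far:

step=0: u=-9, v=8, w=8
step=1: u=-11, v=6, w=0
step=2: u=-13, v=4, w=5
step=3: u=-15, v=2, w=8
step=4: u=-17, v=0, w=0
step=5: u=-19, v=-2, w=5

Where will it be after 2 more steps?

The u coordinate changes by -2 each step, so at step 7 it is -9 + 7·(-2) = -23.
The v coordinate changes by -2 each step, so at step 7 it is 8 + 7·(-2) = -6.
The w coordinate repeats the cycle [8, 0, 5] with period 3; step 7 mod 3 = 1, giving 0.

u=-23, v=-6, w=0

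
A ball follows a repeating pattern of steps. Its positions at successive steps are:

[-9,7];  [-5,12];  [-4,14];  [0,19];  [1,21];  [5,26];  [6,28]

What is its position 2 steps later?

The moves between consecutive positions are [+4,+5], [+1,+2], [+4,+5], [+1,+2], [+4,+5], [+1,+2]; they repeat the 2-cycle [[+4,+5], [+1,+2]].
step 7: apply [+4,+5] → [10,33]
step 8: apply [+1,+2] → [11,35]

[11,35]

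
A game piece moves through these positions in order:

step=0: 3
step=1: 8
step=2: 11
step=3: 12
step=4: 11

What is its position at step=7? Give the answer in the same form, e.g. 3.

Successive displacements: +5, +3, +1, -1 — each changes by -2.
step 5: 11 − 3 → 8
step 6: 8 − 5 → 3
step 7: 3 − 7 → -4

-4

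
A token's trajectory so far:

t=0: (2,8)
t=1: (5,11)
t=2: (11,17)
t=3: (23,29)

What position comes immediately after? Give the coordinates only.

(47,53)

Step-to-step displacements: (+3,+3), (+6,+6), (+12,+12); each is 2× the previous.
step 4: (23,29) + (+24,+24) → (47,53)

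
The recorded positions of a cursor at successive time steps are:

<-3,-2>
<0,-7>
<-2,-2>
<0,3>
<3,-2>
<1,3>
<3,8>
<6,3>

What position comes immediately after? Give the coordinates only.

<4,8>

Step-to-step displacements: <+3,-5>, <-2,+5>, <+2,+5>, <+3,-5>, <-2,+5>, <+2,+5>, <+3,-5> — a repeating cycle of length 3.
step 8: apply <-2,+5> → <4,8>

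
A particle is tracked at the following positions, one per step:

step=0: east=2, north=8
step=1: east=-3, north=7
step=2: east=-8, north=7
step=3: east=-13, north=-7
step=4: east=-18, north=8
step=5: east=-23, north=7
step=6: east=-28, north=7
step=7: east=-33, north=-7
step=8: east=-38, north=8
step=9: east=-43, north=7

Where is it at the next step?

East: linear, -5 per step → -48 at step 10.
North: cycles through 8, 7, 7, -7 every 4 steps. Step 10 lands at position 2 of the cycle → 7.

east=-48, north=7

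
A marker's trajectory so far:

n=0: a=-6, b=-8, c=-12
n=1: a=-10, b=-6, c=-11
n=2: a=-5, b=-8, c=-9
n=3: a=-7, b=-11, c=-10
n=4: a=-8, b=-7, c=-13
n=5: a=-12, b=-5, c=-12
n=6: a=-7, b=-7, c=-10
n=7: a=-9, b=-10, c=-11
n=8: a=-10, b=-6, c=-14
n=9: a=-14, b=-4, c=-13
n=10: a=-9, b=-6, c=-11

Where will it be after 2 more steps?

The moves between consecutive positions are (-4,+2,+1), (+5,-2,+2), (-2,-3,-1), (-1,+4,-3), (-4,+2,+1), (+5,-2,+2), (-2,-3,-1), (-1,+4,-3), (-4,+2,+1), (+5,-2,+2); they repeat the 4-cycle [(-4,+2,+1), (+5,-2,+2), (-2,-3,-1), (-1,+4,-3)].
step 11: apply (-2,-3,-1) → a=-11, b=-9, c=-12
step 12: apply (-1,+4,-3) → a=-12, b=-5, c=-15

a=-12, b=-5, c=-15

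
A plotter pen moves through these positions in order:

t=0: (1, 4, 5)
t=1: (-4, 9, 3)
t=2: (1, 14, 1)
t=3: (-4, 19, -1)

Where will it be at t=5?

(-4, 29, -5)

First: cycles through 1, -4 every 2 steps. Step 5 lands at position 1 of the cycle → -4.
Second: linear, +5 per step → 29 at step 5.
Third: linear, -2 per step → -5 at step 5.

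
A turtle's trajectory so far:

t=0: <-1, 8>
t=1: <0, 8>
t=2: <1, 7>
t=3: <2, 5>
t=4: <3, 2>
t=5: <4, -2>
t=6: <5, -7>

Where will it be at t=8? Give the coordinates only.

<7, -20>

First differences are <+1, +0>, <+1, -1>, <+1, -2>, <+1, -3>, <+1, -4>, <+1, -5>; their common second difference is <+0, -1> (constant acceleration).
step 7: <5, -7> + <+1, -6> → <6, -13>
step 8: <6, -13> + <+1, -7> → <7, -20>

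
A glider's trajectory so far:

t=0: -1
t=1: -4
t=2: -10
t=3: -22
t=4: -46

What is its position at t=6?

Consecutive displacements -3, -6, -12, -24 scale by a factor of 2 each step.
step 5: -46 − 48 → -94
step 6: -94 − 96 → -190

-190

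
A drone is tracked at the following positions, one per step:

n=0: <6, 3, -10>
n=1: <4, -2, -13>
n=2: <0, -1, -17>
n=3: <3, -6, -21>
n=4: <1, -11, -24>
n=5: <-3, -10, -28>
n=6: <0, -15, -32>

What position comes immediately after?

Step-to-step displacements: <-2, -5, -3>, <-4, +1, -4>, <+3, -5, -4>, <-2, -5, -3>, <-4, +1, -4>, <+3, -5, -4> — a repeating cycle of length 3.
step 7: apply <-2, -5, -3> → <-2, -20, -35>

<-2, -20, -35>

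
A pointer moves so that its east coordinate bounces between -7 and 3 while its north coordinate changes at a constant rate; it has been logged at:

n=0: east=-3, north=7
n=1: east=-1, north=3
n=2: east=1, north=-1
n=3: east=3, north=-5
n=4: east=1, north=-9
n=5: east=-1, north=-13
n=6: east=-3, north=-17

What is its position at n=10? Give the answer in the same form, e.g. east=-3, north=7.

The east coordinate reflects between -7 and 3, moving 2 per step.
  step 7: -3 → -5
  step 8: -5 → -7
  step 9: -7 → -5
  step 10: -5 → -3
The north coordinate changes by -4 each step: at step 10 it is -33.

east=-3, north=-33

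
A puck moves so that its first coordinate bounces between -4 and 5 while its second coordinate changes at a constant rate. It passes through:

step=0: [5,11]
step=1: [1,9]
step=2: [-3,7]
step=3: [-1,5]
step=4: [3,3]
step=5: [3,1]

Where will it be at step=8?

[1,-5]

The first coordinate reflects between -4 and 5, moving 4 per step.
  step 6: 3 → -1
  step 7: -1 → -3
  step 8: -3 → 1
The second coordinate changes by -2 each step: at step 8 it is -5.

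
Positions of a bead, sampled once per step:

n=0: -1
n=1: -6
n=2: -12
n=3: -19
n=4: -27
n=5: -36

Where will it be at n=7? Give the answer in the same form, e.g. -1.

-57

First differences are -5, -6, -7, -8, -9; their common second difference is -1 (constant acceleration).
step 6: -36 − 10 → -46
step 7: -46 − 11 → -57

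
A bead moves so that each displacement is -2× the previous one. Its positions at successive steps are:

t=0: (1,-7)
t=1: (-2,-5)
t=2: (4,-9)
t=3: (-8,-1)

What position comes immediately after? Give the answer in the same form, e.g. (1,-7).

(16,-17)

Consecutive displacements (-3,+2), (+6,-4), (-12,+8) scale by a factor of -2 each step.
step 4: (-8,-1) + (+24,-16) → (16,-17)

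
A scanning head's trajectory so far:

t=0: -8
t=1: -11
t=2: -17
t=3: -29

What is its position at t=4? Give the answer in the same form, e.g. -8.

-53

Consecutive displacements -3, -6, -12 scale by a factor of 2 each step.
step 4: -29 − 24 → -53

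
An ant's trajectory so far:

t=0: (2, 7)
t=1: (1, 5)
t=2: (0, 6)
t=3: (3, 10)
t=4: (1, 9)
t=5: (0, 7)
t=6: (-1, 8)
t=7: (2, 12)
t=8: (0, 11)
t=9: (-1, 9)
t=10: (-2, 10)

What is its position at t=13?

(-2, 11)

The moves between consecutive positions are (-1, -2), (-1, +1), (+3, +4), (-2, -1), (-1, -2), (-1, +1), (+3, +4), (-2, -1), (-1, -2), (-1, +1); they repeat the 4-cycle [(-1, -2), (-1, +1), (+3, +4), (-2, -1)].
step 11: apply (+3, +4) → (1, 14)
step 12: apply (-2, -1) → (-1, 13)
step 13: apply (-1, -2) → (-2, 11)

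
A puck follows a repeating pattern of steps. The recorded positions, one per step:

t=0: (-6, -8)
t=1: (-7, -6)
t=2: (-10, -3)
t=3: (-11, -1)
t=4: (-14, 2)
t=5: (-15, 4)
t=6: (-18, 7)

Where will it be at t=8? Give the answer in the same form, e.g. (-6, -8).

Differencing gives (-1, +2), (-3, +3), (-1, +2), (-3, +3), (-1, +2), (-3, +3). This is the pattern (-1, +2), (-3, +3) repeated.
step 7: apply (-1, +2) → (-19, 9)
step 8: apply (-3, +3) → (-22, 12)

(-22, 12)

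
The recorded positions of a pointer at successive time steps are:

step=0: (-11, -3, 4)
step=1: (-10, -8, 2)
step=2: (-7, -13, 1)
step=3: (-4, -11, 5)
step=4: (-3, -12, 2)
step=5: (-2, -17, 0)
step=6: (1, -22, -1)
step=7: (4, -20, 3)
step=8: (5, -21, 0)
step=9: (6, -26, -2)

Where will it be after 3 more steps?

(13, -30, -2)

The moves between consecutive positions are (+1, -5, -2), (+3, -5, -1), (+3, +2, +4), (+1, -1, -3), (+1, -5, -2), (+3, -5, -1), (+3, +2, +4), (+1, -1, -3), (+1, -5, -2); they repeat the 4-cycle [(+1, -5, -2), (+3, -5, -1), (+3, +2, +4), (+1, -1, -3)].
step 10: apply (+3, -5, -1) → (9, -31, -3)
step 11: apply (+3, +2, +4) → (12, -29, 1)
step 12: apply (+1, -1, -3) → (13, -30, -2)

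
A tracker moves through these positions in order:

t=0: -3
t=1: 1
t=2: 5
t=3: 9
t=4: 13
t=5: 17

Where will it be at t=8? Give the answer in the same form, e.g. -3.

29

The position changes by +4 every step.
step 6: 17 + 4 → 21
step 7: 21 + 4 → 25
step 8: 25 + 4 → 29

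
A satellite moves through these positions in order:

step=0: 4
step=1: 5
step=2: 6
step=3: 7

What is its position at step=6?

The position changes by +1 every step.
step 4: 7 + 1 → 8
step 5: 8 + 1 → 9
step 6: 9 + 1 → 10

10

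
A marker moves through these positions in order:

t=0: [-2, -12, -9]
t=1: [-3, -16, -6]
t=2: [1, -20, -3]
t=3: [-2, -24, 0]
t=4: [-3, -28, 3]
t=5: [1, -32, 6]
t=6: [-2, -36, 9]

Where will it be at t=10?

First: cycles through -2, -3, 1 every 3 steps. Step 10 lands at position 1 of the cycle → -3.
Second: linear, -4 per step → -52 at step 10.
Third: linear, +3 per step → 21 at step 10.

[-3, -52, 21]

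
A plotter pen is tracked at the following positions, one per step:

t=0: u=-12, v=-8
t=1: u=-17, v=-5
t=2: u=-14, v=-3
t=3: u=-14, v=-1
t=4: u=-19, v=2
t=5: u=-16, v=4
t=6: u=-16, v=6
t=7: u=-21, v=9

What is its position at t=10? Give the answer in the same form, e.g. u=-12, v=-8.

The moves between consecutive positions are (-5, +3), (+3, +2), (+0, +2), (-5, +3), (+3, +2), (+0, +2), (-5, +3); they repeat the 3-cycle [(-5, +3), (+3, +2), (+0, +2)].
step 8: apply (+3, +2) → u=-18, v=11
step 9: apply (+0, +2) → u=-18, v=13
step 10: apply (-5, +3) → u=-23, v=16

u=-23, v=16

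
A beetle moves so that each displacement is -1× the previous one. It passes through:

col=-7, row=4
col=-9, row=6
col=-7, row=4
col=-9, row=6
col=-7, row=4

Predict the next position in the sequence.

The jumps are (-2, +2), (+2, -2), (-2, +2), (+2, -2) — a geometric progression with ratio -1.
step 5: col=-7, row=4 + (-2, +2) → col=-9, row=6

col=-9, row=6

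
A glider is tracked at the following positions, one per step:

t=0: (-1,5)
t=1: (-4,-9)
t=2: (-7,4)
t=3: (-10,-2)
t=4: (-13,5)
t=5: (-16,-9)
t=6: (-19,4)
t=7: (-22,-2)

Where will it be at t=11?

First: linear, -3 per step → -34 at step 11.
Second: cycles through 5, -9, 4, -2 every 4 steps. Step 11 lands at position 3 of the cycle → -2.

(-34,-2)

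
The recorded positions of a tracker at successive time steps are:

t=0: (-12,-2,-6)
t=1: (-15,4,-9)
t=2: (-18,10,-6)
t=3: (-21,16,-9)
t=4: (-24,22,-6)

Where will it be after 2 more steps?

First: linear, -3 per step → -30 at step 6.
Second: linear, +6 per step → 34 at step 6.
Third: cycles through -6, -9 every 2 steps. Step 6 lands at position 0 of the cycle → -6.

(-30,34,-6)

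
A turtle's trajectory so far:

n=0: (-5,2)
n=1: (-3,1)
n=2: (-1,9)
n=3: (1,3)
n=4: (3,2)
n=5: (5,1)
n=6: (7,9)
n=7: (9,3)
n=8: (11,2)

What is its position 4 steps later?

The first coordinate changes by +2 each step, so at step 12 it is -5 + 12·(2) = 19.
The second coordinate repeats the cycle [2, 1, 9, 3] with period 4; step 12 mod 4 = 0, giving 2.

(19,2)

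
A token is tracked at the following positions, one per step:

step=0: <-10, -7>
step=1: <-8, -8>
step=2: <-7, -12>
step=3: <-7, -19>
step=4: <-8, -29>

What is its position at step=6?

Taking differences between consecutive positions: <+2, -1>, <+1, -4>, <+0, -7>, <-1, -10>. These grow by <-1, -3> each step.
step 5: <-8, -29> + <-2, -13> → <-10, -42>
step 6: <-10, -42> + <-3, -16> → <-13, -58>

<-13, -58>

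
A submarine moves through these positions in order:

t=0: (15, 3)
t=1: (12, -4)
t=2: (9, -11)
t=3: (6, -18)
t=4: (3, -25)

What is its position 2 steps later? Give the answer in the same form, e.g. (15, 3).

The position changes by (-3, -7) every step.
step 5: (3, -25) + (-3, -7) → (0, -32)
step 6: (0, -32) + (-3, -7) → (-3, -39)

(-3, -39)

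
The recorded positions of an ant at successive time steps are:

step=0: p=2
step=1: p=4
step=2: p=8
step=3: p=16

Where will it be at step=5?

p=64

Step-to-step displacements: +2, +4, +8; each is 2× the previous.
step 4: 16 + 16 → p=32
step 5: 32 + 32 → p=64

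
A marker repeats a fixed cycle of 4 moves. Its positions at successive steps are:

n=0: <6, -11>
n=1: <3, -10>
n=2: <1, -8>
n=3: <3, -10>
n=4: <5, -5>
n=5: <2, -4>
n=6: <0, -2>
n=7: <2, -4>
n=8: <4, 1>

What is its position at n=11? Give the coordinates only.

The moves between consecutive positions are <-3, +1>, <-2, +2>, <+2, -2>, <+2, +5>, <-3, +1>, <-2, +2>, <+2, -2>, <+2, +5>; they repeat the 4-cycle [<-3, +1>, <-2, +2>, <+2, -2>, <+2, +5>].
step 9: apply <-3, +1> → <1, 2>
step 10: apply <-2, +2> → <-1, 4>
step 11: apply <+2, -2> → <1, 2>

<1, 2>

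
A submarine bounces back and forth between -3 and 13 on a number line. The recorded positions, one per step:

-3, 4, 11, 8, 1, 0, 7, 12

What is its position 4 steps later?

The value reflects between -3 and 13, moving 7 per step.
  step 8: 12 → 5
  step 9: 5 → -2
  step 10: -2 → 3
  step 11: 3 → 10

10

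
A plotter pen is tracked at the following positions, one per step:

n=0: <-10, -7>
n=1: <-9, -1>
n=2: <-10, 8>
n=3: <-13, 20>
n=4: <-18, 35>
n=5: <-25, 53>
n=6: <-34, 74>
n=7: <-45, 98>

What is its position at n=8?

<-58, 125>

First differences are <+1, +6>, <-1, +9>, <-3, +12>, <-5, +15>, <-7, +18>, <-9, +21>, <-11, +24>; their common second difference is <-2, +3> (constant acceleration).
step 8: <-45, 98> + <-13, +27> → <-58, 125>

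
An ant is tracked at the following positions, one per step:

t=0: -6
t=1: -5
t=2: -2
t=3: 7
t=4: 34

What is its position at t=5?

115

Consecutive displacements +1, +3, +9, +27 scale by a factor of 3 each step.
step 5: 34 + 81 → 115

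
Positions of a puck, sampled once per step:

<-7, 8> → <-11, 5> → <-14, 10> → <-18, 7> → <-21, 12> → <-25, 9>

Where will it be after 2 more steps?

<-32, 11>

The moves between consecutive positions are <-4, -3>, <-3, +5>, <-4, -3>, <-3, +5>, <-4, -3>; they repeat the 2-cycle [<-4, -3>, <-3, +5>].
step 6: apply <-3, +5> → <-28, 14>
step 7: apply <-4, -3> → <-32, 11>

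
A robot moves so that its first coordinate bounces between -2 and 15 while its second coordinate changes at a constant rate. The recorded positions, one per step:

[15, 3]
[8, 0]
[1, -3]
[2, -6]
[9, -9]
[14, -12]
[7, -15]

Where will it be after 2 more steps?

The first coordinate travels 7 per step and bounces off the walls at -2 and 15.
  step 7: 7 → 0
  step 8: 0 → 3
The second coordinate changes by -3 each step: at step 8 it is -21.

[3, -21]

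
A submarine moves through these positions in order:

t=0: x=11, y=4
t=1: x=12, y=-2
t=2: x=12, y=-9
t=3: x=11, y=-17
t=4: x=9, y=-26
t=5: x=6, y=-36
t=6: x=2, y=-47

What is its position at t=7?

x=-3, y=-59

Taking differences between consecutive positions: (+1,-6), (+0,-7), (-1,-8), (-2,-9), (-3,-10), (-4,-11). These grow by (-1,-1) each step.
step 7: x=2, y=-47 + (-5,-12) → x=-3, y=-59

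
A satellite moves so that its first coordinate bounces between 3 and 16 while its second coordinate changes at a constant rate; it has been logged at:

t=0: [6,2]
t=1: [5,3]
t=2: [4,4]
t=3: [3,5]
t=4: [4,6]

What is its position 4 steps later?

The first coordinate travels 1 per step and bounces off the walls at 3 and 16.
  step 5: 4 → 5
  step 6: 5 → 6
  step 7: 6 → 7
  step 8: 7 → 8
The second coordinate changes by +1 each step: at step 8 it is 10.

[8,10]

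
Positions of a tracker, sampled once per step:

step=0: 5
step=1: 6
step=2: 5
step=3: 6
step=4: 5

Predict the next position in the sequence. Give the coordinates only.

6

Consecutive displacements +1, -1, +1, -1 scale by a factor of -1 each step.
step 5: 5 + 1 → 6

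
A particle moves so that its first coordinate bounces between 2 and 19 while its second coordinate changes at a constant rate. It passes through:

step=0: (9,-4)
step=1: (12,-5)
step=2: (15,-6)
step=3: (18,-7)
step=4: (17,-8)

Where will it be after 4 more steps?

(5,-12)

The first coordinate reflects between 2 and 19, moving 3 per step.
  step 5: 17 → 14
  step 6: 14 → 11
  step 7: 11 → 8
  step 8: 8 → 5
The second coordinate changes by -1 each step: at step 8 it is -12.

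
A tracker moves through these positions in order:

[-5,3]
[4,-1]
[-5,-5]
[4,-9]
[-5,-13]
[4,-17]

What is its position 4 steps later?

[4,-33]

First: cycles through -5, 4 every 2 steps. Step 9 lands at position 1 of the cycle → 4.
Second: linear, -4 per step → -33 at step 9.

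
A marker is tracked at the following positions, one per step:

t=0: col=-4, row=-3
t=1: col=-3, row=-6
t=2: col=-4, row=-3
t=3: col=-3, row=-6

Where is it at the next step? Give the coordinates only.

col=-4, row=-3

Consecutive displacements (+1,-3), (-1,+3), (+1,-3) scale by a factor of -1 each step.
step 4: col=-3, row=-6 + (-1,+3) → col=-4, row=-3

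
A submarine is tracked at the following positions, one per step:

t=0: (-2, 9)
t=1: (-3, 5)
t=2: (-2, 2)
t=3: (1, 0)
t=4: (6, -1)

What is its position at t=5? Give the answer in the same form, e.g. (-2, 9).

(13, -1)

Successive displacements: (-1, -4), (+1, -3), (+3, -2), (+5, -1) — each changes by (+2, +1).
step 5: (6, -1) + (+7, +0) → (13, -1)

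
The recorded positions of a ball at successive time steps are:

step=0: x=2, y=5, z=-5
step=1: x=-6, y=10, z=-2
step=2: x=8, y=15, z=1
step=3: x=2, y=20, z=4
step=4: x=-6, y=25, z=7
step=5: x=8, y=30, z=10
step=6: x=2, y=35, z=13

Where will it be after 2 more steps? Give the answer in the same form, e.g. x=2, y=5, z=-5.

The x coordinate repeats the cycle [2, -6, 8] with period 3; step 8 mod 3 = 2, giving 8.
The y coordinate changes by +5 each step, so at step 8 it is 5 + 8·(5) = 45.
The z coordinate changes by +3 each step, so at step 8 it is -5 + 8·(3) = 19.

x=8, y=45, z=19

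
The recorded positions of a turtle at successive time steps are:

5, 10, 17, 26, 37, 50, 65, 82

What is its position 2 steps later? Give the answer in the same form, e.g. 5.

First differences are +5, +7, +9, +11, +13, +15, +17; their common second difference is +2 (constant acceleration).
step 8: 82 + 19 → 101
step 9: 101 + 21 → 122

122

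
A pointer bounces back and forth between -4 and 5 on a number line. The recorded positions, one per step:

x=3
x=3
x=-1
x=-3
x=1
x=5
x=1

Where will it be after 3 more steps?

The value reflects between -4 and 5, moving 4 per step.
  step 7: 1 → -3
  step 8: -3 → -1
  step 9: -1 → 3

x=3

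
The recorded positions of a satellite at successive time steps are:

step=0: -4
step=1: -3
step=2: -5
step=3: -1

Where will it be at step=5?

7

Consecutive displacements +1, -2, +4 scale by a factor of -2 each step.
step 4: -1 − 8 → -9
step 5: -9 + 16 → 7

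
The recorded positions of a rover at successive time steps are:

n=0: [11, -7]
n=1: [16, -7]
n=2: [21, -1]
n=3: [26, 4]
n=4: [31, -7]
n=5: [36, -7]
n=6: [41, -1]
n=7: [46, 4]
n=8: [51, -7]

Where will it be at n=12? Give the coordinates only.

[71, -7]

First: linear, +5 per step → 71 at step 12.
Second: cycles through -7, -7, -1, 4 every 4 steps. Step 12 lands at position 0 of the cycle → -7.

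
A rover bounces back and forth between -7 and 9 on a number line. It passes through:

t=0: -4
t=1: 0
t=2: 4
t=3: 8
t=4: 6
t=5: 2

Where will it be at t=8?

-4

The value reflects between -7 and 9, moving 4 per step.
  step 6: 2 → -2
  step 7: -2 → -6
  step 8: -6 → -4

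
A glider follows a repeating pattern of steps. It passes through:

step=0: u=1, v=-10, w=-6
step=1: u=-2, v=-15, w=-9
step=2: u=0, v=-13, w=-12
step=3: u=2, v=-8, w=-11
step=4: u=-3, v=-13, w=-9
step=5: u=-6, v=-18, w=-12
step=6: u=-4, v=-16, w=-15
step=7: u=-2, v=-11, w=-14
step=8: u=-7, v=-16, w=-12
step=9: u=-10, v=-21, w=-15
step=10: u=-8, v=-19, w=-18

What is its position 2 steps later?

u=-11, v=-19, w=-15

Differencing gives (-3, -5, -3), (+2, +2, -3), (+2, +5, +1), (-5, -5, +2), (-3, -5, -3), (+2, +2, -3), (+2, +5, +1), (-5, -5, +2), (-3, -5, -3), (+2, +2, -3). This is the pattern (-3, -5, -3), (+2, +2, -3), (+2, +5, +1), (-5, -5, +2) repeated.
step 11: apply (+2, +5, +1) → u=-6, v=-14, w=-17
step 12: apply (-5, -5, +2) → u=-11, v=-19, w=-15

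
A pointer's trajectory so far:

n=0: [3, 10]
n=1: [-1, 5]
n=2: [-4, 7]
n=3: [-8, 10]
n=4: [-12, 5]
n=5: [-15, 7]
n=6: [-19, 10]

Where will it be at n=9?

The moves between consecutive positions are [-4, -5], [-3, +2], [-4, +3], [-4, -5], [-3, +2], [-4, +3]; they repeat the 3-cycle [[-4, -5], [-3, +2], [-4, +3]].
step 7: apply [-4, -5] → [-23, 5]
step 8: apply [-3, +2] → [-26, 7]
step 9: apply [-4, +3] → [-30, 10]

[-30, 10]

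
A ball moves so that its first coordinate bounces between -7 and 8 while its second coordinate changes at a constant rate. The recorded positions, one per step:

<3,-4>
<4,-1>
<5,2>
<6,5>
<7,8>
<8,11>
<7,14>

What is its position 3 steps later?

The first coordinate reflects between -7 and 8, moving 1 per step.
  step 7: 7 → 6
  step 8: 6 → 5
  step 9: 5 → 4
The second coordinate changes by +3 each step: at step 9 it is 23.

<4,23>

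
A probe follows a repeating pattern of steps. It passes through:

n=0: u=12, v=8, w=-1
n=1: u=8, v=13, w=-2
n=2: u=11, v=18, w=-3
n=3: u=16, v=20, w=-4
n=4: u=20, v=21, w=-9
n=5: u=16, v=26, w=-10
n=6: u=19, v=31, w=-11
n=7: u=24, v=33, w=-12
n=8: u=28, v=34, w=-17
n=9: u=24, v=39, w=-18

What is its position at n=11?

u=32, v=46, w=-20

Differencing gives (-4, +5, -1), (+3, +5, -1), (+5, +2, -1), (+4, +1, -5), (-4, +5, -1), (+3, +5, -1), (+5, +2, -1), (+4, +1, -5), (-4, +5, -1). This is the pattern (-4, +5, -1), (+3, +5, -1), (+5, +2, -1), (+4, +1, -5) repeated.
step 10: apply (+3, +5, -1) → u=27, v=44, w=-19
step 11: apply (+5, +2, -1) → u=32, v=46, w=-20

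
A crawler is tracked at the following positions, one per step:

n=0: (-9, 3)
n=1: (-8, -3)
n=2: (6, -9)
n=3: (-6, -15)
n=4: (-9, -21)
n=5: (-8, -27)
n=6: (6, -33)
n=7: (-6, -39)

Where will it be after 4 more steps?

(-6, -63)

The first coordinate repeats the cycle [-9, -8, 6, -6] with period 4; step 11 mod 4 = 3, giving -6.
The second coordinate changes by -6 each step, so at step 11 it is 3 + 11·(-6) = -63.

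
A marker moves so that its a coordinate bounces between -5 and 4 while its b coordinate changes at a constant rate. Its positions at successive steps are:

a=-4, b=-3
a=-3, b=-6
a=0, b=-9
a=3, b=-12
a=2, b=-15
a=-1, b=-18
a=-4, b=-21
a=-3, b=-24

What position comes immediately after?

The a coordinate reflects between -5 and 4, moving 3 per step.
  step 8: -3 → 0
The b coordinate changes by -3 each step: at step 8 it is -27.

a=0, b=-27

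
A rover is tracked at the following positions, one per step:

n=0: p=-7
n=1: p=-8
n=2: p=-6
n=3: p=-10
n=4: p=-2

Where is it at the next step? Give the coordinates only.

p=-18

Step-to-step displacements: -1, +2, -4, +8; each is -2× the previous.
step 5: -2 − 16 → p=-18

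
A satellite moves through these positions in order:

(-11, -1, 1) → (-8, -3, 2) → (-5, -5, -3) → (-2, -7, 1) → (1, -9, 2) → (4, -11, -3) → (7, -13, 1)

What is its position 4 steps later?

(19, -21, 2)

The first coordinate changes by +3 each step, so at step 10 it is -11 + 10·(3) = 19.
The second coordinate changes by -2 each step, so at step 10 it is -1 + 10·(-2) = -21.
The third coordinate repeats the cycle [1, 2, -3] with period 3; step 10 mod 3 = 1, giving 2.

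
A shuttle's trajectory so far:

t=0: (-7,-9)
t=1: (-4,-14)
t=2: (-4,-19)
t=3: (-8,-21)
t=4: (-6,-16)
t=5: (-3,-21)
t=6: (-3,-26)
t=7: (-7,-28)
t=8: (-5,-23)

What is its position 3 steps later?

(-6,-35)

The moves between consecutive positions are (+3,-5), (+0,-5), (-4,-2), (+2,+5), (+3,-5), (+0,-5), (-4,-2), (+2,+5); they repeat the 4-cycle [(+3,-5), (+0,-5), (-4,-2), (+2,+5)].
step 9: apply (+3,-5) → (-2,-28)
step 10: apply (+0,-5) → (-2,-33)
step 11: apply (-4,-2) → (-6,-35)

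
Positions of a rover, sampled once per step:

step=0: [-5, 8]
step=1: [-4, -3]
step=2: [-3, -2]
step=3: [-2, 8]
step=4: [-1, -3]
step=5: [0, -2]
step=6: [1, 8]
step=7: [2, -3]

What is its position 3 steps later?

[5, -3]

The first coordinate changes by +1 each step, so at step 10 it is -5 + 10·(1) = 5.
The second coordinate repeats the cycle [8, -3, -2] with period 3; step 10 mod 3 = 1, giving -3.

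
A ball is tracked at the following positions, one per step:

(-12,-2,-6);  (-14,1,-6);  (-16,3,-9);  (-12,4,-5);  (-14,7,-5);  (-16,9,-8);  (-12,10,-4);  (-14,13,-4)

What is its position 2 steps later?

Differencing gives (-2,+3,+0), (-2,+2,-3), (+4,+1,+4), (-2,+3,+0), (-2,+2,-3), (+4,+1,+4), (-2,+3,+0). This is the pattern (-2,+3,+0), (-2,+2,-3), (+4,+1,+4) repeated.
step 8: apply (-2,+2,-3) → (-16,15,-7)
step 9: apply (+4,+1,+4) → (-12,16,-3)

(-12,16,-3)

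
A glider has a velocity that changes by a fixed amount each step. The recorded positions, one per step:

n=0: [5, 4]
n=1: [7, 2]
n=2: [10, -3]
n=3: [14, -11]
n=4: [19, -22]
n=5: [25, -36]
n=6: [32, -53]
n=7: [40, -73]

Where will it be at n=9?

[59, -122]

Successive displacements: [+2, -2], [+3, -5], [+4, -8], [+5, -11], [+6, -14], [+7, -17], [+8, -20] — each changes by [+1, -3].
step 8: [40, -73] + [+9, -23] → [49, -96]
step 9: [49, -96] + [+10, -26] → [59, -122]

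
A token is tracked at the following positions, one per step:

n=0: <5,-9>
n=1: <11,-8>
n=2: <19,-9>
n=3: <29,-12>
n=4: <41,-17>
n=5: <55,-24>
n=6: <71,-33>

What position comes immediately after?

First differences are <+6,+1>, <+8,-1>, <+10,-3>, <+12,-5>, <+14,-7>, <+16,-9>; their common second difference is <+2,-2> (constant acceleration).
step 7: <71,-33> + <+18,-11> → <89,-44>

<89,-44>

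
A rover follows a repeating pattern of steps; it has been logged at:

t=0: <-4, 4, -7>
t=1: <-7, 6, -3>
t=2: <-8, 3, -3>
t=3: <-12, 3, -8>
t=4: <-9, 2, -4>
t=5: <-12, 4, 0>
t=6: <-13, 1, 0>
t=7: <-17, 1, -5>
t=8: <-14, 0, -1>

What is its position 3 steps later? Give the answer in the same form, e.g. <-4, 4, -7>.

Step-to-step displacements: <-3, +2, +4>, <-1, -3, +0>, <-4, +0, -5>, <+3, -1, +4>, <-3, +2, +4>, <-1, -3, +0>, <-4, +0, -5>, <+3, -1, +4> — a repeating cycle of length 4.
step 9: apply <-3, +2, +4> → <-17, 2, 3>
step 10: apply <-1, -3, +0> → <-18, -1, 3>
step 11: apply <-4, +0, -5> → <-22, -1, -2>

<-22, -1, -2>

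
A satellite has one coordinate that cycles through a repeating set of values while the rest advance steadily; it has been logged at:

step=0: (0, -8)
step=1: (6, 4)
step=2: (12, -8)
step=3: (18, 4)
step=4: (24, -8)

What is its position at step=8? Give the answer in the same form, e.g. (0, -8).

(48, -8)

The first coordinate changes by +6 each step, so at step 8 it is 0 + 8·(6) = 48.
The second coordinate repeats the cycle [-8, 4] with period 2; step 8 mod 2 = 0, giving -8.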